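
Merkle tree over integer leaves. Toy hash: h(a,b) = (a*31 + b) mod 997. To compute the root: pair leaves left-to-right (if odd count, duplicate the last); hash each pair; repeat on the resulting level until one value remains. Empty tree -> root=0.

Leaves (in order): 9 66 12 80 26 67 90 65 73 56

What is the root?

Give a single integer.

L0: [9, 66, 12, 80, 26, 67, 90, 65, 73, 56]
L1: h(9,66)=(9*31+66)%997=345 h(12,80)=(12*31+80)%997=452 h(26,67)=(26*31+67)%997=873 h(90,65)=(90*31+65)%997=861 h(73,56)=(73*31+56)%997=325 -> [345, 452, 873, 861, 325]
L2: h(345,452)=(345*31+452)%997=180 h(873,861)=(873*31+861)%997=8 h(325,325)=(325*31+325)%997=430 -> [180, 8, 430]
L3: h(180,8)=(180*31+8)%997=603 h(430,430)=(430*31+430)%997=799 -> [603, 799]
L4: h(603,799)=(603*31+799)%997=549 -> [549]

Answer: 549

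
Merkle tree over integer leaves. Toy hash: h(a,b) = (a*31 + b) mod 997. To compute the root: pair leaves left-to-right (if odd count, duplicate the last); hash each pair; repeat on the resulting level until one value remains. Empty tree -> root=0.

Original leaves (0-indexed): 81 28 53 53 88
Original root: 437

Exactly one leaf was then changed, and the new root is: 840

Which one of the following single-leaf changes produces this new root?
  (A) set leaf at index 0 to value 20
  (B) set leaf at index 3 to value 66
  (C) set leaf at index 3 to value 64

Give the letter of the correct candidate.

Original leaves: [81, 28, 53, 53, 88]
Target new root: 840
Try each candidate change and compute the resulting root:
Candidate A: set leaf[0] = 20 -> leaves = [20, 28, 53, 53, 88]
  L0: [20, 28, 53, 53, 88]
  L1: h(20,28)=(20*31+28)%997=648 h(53,53)=(53*31+53)%997=699 h(88,88)=(88*31+88)%997=822 -> [648, 699, 822]
  L2: h(648,699)=(648*31+699)%997=847 h(822,822)=(822*31+822)%997=382 -> [847, 382]
  L3: h(847,382)=(847*31+382)%997=717 -> [717]
  root = 717 != target 840
Candidate B: set leaf[3] = 66 -> leaves = [81, 28, 53, 66, 88]
  L0: [81, 28, 53, 66, 88]
  L1: h(81,28)=(81*31+28)%997=545 h(53,66)=(53*31+66)%997=712 h(88,88)=(88*31+88)%997=822 -> [545, 712, 822]
  L2: h(545,712)=(545*31+712)%997=658 h(822,822)=(822*31+822)%997=382 -> [658, 382]
  L3: h(658,382)=(658*31+382)%997=840 -> [840]
  root = 840 == target 840  ** MATCH **
Candidate C: set leaf[3] = 64 -> leaves = [81, 28, 53, 64, 88]
  L0: [81, 28, 53, 64, 88]
  L1: h(81,28)=(81*31+28)%997=545 h(53,64)=(53*31+64)%997=710 h(88,88)=(88*31+88)%997=822 -> [545, 710, 822]
  L2: h(545,710)=(545*31+710)%997=656 h(822,822)=(822*31+822)%997=382 -> [656, 382]
  L3: h(656,382)=(656*31+382)%997=778 -> [778]
  root = 778 != target 840
Candidate B produces the target root.

Answer: B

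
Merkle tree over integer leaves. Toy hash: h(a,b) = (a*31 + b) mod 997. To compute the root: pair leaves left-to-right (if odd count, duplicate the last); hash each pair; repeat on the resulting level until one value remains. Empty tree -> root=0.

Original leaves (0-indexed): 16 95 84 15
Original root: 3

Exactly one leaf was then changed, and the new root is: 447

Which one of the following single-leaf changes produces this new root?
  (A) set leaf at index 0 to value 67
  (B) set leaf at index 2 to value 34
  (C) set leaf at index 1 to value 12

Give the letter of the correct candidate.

Original leaves: [16, 95, 84, 15]
Target new root: 447
Try each candidate change and compute the resulting root:
Candidate A: set leaf[0] = 67 -> leaves = [67, 95, 84, 15]
  L0: [67, 95, 84, 15]
  L1: h(67,95)=(67*31+95)%997=178 h(84,15)=(84*31+15)%997=625 -> [178, 625]
  L2: h(178,625)=(178*31+625)%997=161 -> [161]
  root = 161 != target 447
Candidate B: set leaf[2] = 34 -> leaves = [16, 95, 34, 15]
  L0: [16, 95, 34, 15]
  L1: h(16,95)=(16*31+95)%997=591 h(34,15)=(34*31+15)%997=72 -> [591, 72]
  L2: h(591,72)=(591*31+72)%997=447 -> [447]
  root = 447 == target 447  ** MATCH **
Candidate C: set leaf[1] = 12 -> leaves = [16, 12, 84, 15]
  L0: [16, 12, 84, 15]
  L1: h(16,12)=(16*31+12)%997=508 h(84,15)=(84*31+15)%997=625 -> [508, 625]
  L2: h(508,625)=(508*31+625)%997=421 -> [421]
  root = 421 != target 447
Candidate B produces the target root.

Answer: B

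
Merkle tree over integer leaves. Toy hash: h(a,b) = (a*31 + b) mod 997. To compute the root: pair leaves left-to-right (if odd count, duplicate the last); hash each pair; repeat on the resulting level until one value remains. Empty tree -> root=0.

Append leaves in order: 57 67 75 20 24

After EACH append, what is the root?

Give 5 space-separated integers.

Answer: 57 837 431 376 340

Derivation:
After append 57 (leaves=[57]):
  L0: [57]
  root=57
After append 67 (leaves=[57, 67]):
  L0: [57, 67]
  L1: h(57,67)=(57*31+67)%997=837 -> [837]
  root=837
After append 75 (leaves=[57, 67, 75]):
  L0: [57, 67, 75]
  L1: h(57,67)=(57*31+67)%997=837 h(75,75)=(75*31+75)%997=406 -> [837, 406]
  L2: h(837,406)=(837*31+406)%997=431 -> [431]
  root=431
After append 20 (leaves=[57, 67, 75, 20]):
  L0: [57, 67, 75, 20]
  L1: h(57,67)=(57*31+67)%997=837 h(75,20)=(75*31+20)%997=351 -> [837, 351]
  L2: h(837,351)=(837*31+351)%997=376 -> [376]
  root=376
After append 24 (leaves=[57, 67, 75, 20, 24]):
  L0: [57, 67, 75, 20, 24]
  L1: h(57,67)=(57*31+67)%997=837 h(75,20)=(75*31+20)%997=351 h(24,24)=(24*31+24)%997=768 -> [837, 351, 768]
  L2: h(837,351)=(837*31+351)%997=376 h(768,768)=(768*31+768)%997=648 -> [376, 648]
  L3: h(376,648)=(376*31+648)%997=340 -> [340]
  root=340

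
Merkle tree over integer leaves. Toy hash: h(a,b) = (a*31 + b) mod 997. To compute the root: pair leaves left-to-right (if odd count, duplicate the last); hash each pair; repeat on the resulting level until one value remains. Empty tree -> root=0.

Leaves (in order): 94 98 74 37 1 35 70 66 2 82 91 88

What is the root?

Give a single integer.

Answer: 112

Derivation:
L0: [94, 98, 74, 37, 1, 35, 70, 66, 2, 82, 91, 88]
L1: h(94,98)=(94*31+98)%997=21 h(74,37)=(74*31+37)%997=337 h(1,35)=(1*31+35)%997=66 h(70,66)=(70*31+66)%997=242 h(2,82)=(2*31+82)%997=144 h(91,88)=(91*31+88)%997=915 -> [21, 337, 66, 242, 144, 915]
L2: h(21,337)=(21*31+337)%997=988 h(66,242)=(66*31+242)%997=294 h(144,915)=(144*31+915)%997=394 -> [988, 294, 394]
L3: h(988,294)=(988*31+294)%997=15 h(394,394)=(394*31+394)%997=644 -> [15, 644]
L4: h(15,644)=(15*31+644)%997=112 -> [112]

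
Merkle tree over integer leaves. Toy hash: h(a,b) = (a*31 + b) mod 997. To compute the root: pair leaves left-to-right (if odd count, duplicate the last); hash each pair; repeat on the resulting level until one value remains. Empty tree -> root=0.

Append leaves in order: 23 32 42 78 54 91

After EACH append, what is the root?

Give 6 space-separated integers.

Answer: 23 745 511 547 469 656

Derivation:
After append 23 (leaves=[23]):
  L0: [23]
  root=23
After append 32 (leaves=[23, 32]):
  L0: [23, 32]
  L1: h(23,32)=(23*31+32)%997=745 -> [745]
  root=745
After append 42 (leaves=[23, 32, 42]):
  L0: [23, 32, 42]
  L1: h(23,32)=(23*31+32)%997=745 h(42,42)=(42*31+42)%997=347 -> [745, 347]
  L2: h(745,347)=(745*31+347)%997=511 -> [511]
  root=511
After append 78 (leaves=[23, 32, 42, 78]):
  L0: [23, 32, 42, 78]
  L1: h(23,32)=(23*31+32)%997=745 h(42,78)=(42*31+78)%997=383 -> [745, 383]
  L2: h(745,383)=(745*31+383)%997=547 -> [547]
  root=547
After append 54 (leaves=[23, 32, 42, 78, 54]):
  L0: [23, 32, 42, 78, 54]
  L1: h(23,32)=(23*31+32)%997=745 h(42,78)=(42*31+78)%997=383 h(54,54)=(54*31+54)%997=731 -> [745, 383, 731]
  L2: h(745,383)=(745*31+383)%997=547 h(731,731)=(731*31+731)%997=461 -> [547, 461]
  L3: h(547,461)=(547*31+461)%997=469 -> [469]
  root=469
After append 91 (leaves=[23, 32, 42, 78, 54, 91]):
  L0: [23, 32, 42, 78, 54, 91]
  L1: h(23,32)=(23*31+32)%997=745 h(42,78)=(42*31+78)%997=383 h(54,91)=(54*31+91)%997=768 -> [745, 383, 768]
  L2: h(745,383)=(745*31+383)%997=547 h(768,768)=(768*31+768)%997=648 -> [547, 648]
  L3: h(547,648)=(547*31+648)%997=656 -> [656]
  root=656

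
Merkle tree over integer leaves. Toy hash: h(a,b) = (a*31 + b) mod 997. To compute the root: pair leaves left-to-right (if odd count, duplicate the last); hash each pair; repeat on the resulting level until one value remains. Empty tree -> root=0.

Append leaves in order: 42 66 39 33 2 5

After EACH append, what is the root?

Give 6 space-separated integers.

Answer: 42 371 785 779 275 371

Derivation:
After append 42 (leaves=[42]):
  L0: [42]
  root=42
After append 66 (leaves=[42, 66]):
  L0: [42, 66]
  L1: h(42,66)=(42*31+66)%997=371 -> [371]
  root=371
After append 39 (leaves=[42, 66, 39]):
  L0: [42, 66, 39]
  L1: h(42,66)=(42*31+66)%997=371 h(39,39)=(39*31+39)%997=251 -> [371, 251]
  L2: h(371,251)=(371*31+251)%997=785 -> [785]
  root=785
After append 33 (leaves=[42, 66, 39, 33]):
  L0: [42, 66, 39, 33]
  L1: h(42,66)=(42*31+66)%997=371 h(39,33)=(39*31+33)%997=245 -> [371, 245]
  L2: h(371,245)=(371*31+245)%997=779 -> [779]
  root=779
After append 2 (leaves=[42, 66, 39, 33, 2]):
  L0: [42, 66, 39, 33, 2]
  L1: h(42,66)=(42*31+66)%997=371 h(39,33)=(39*31+33)%997=245 h(2,2)=(2*31+2)%997=64 -> [371, 245, 64]
  L2: h(371,245)=(371*31+245)%997=779 h(64,64)=(64*31+64)%997=54 -> [779, 54]
  L3: h(779,54)=(779*31+54)%997=275 -> [275]
  root=275
After append 5 (leaves=[42, 66, 39, 33, 2, 5]):
  L0: [42, 66, 39, 33, 2, 5]
  L1: h(42,66)=(42*31+66)%997=371 h(39,33)=(39*31+33)%997=245 h(2,5)=(2*31+5)%997=67 -> [371, 245, 67]
  L2: h(371,245)=(371*31+245)%997=779 h(67,67)=(67*31+67)%997=150 -> [779, 150]
  L3: h(779,150)=(779*31+150)%997=371 -> [371]
  root=371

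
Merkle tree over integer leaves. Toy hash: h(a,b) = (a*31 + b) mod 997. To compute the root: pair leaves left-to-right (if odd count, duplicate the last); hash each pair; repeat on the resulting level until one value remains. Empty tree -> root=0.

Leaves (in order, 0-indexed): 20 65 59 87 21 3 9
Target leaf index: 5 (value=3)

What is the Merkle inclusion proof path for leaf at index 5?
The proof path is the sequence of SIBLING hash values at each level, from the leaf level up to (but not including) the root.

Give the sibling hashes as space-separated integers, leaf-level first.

Answer: 21 288 220

Derivation:
L0 (leaves): [20, 65, 59, 87, 21, 3, 9], target index=5
L1: h(20,65)=(20*31+65)%997=685 [pair 0] h(59,87)=(59*31+87)%997=919 [pair 1] h(21,3)=(21*31+3)%997=654 [pair 2] h(9,9)=(9*31+9)%997=288 [pair 3] -> [685, 919, 654, 288]
  Sibling for proof at L0: 21
L2: h(685,919)=(685*31+919)%997=220 [pair 0] h(654,288)=(654*31+288)%997=622 [pair 1] -> [220, 622]
  Sibling for proof at L1: 288
L3: h(220,622)=(220*31+622)%997=463 [pair 0] -> [463]
  Sibling for proof at L2: 220
Root: 463
Proof path (sibling hashes from leaf to root): [21, 288, 220]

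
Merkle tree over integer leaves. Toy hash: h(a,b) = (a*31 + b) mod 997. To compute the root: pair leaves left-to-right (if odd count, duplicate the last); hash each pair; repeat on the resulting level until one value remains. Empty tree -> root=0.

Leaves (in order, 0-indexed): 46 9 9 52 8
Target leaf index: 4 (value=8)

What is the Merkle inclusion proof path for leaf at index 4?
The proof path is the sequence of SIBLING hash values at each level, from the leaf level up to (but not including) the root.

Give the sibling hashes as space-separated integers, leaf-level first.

Answer: 8 256 948

Derivation:
L0 (leaves): [46, 9, 9, 52, 8], target index=4
L1: h(46,9)=(46*31+9)%997=438 [pair 0] h(9,52)=(9*31+52)%997=331 [pair 1] h(8,8)=(8*31+8)%997=256 [pair 2] -> [438, 331, 256]
  Sibling for proof at L0: 8
L2: h(438,331)=(438*31+331)%997=948 [pair 0] h(256,256)=(256*31+256)%997=216 [pair 1] -> [948, 216]
  Sibling for proof at L1: 256
L3: h(948,216)=(948*31+216)%997=691 [pair 0] -> [691]
  Sibling for proof at L2: 948
Root: 691
Proof path (sibling hashes from leaf to root): [8, 256, 948]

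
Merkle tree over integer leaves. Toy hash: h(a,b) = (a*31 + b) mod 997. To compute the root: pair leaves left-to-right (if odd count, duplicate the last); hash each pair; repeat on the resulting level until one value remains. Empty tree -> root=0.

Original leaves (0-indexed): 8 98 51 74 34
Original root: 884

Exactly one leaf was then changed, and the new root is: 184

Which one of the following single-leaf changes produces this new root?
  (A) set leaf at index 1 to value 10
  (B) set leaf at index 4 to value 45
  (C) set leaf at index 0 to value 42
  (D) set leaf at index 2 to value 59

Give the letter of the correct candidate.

Answer: B

Derivation:
Original leaves: [8, 98, 51, 74, 34]
Target new root: 184
Try each candidate change and compute the resulting root:
Candidate A: set leaf[1] = 10 -> leaves = [8, 10, 51, 74, 34]
  L0: [8, 10, 51, 74, 34]
  L1: h(8,10)=(8*31+10)%997=258 h(51,74)=(51*31+74)%997=658 h(34,34)=(34*31+34)%997=91 -> [258, 658, 91]
  L2: h(258,658)=(258*31+658)%997=680 h(91,91)=(91*31+91)%997=918 -> [680, 918]
  L3: h(680,918)=(680*31+918)%997=64 -> [64]
  root = 64 != target 184
Candidate B: set leaf[4] = 45 -> leaves = [8, 98, 51, 74, 45]
  L0: [8, 98, 51, 74, 45]
  L1: h(8,98)=(8*31+98)%997=346 h(51,74)=(51*31+74)%997=658 h(45,45)=(45*31+45)%997=443 -> [346, 658, 443]
  L2: h(346,658)=(346*31+658)%997=417 h(443,443)=(443*31+443)%997=218 -> [417, 218]
  L3: h(417,218)=(417*31+218)%997=184 -> [184]
  root = 184 == target 184  ** MATCH **
Candidate C: set leaf[0] = 42 -> leaves = [42, 98, 51, 74, 34]
  L0: [42, 98, 51, 74, 34]
  L1: h(42,98)=(42*31+98)%997=403 h(51,74)=(51*31+74)%997=658 h(34,34)=(34*31+34)%997=91 -> [403, 658, 91]
  L2: h(403,658)=(403*31+658)%997=190 h(91,91)=(91*31+91)%997=918 -> [190, 918]
  L3: h(190,918)=(190*31+918)%997=826 -> [826]
  root = 826 != target 184
Candidate D: set leaf[2] = 59 -> leaves = [8, 98, 59, 74, 34]
  L0: [8, 98, 59, 74, 34]
  L1: h(8,98)=(8*31+98)%997=346 h(59,74)=(59*31+74)%997=906 h(34,34)=(34*31+34)%997=91 -> [346, 906, 91]
  L2: h(346,906)=(346*31+906)%997=665 h(91,91)=(91*31+91)%997=918 -> [665, 918]
  L3: h(665,918)=(665*31+918)%997=596 -> [596]
  root = 596 != target 184
Candidate B produces the target root.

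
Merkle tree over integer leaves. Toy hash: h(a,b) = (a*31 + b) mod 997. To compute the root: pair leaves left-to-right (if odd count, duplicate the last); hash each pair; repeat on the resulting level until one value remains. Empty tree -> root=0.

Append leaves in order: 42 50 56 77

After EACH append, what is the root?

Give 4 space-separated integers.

Answer: 42 355 833 854

Derivation:
After append 42 (leaves=[42]):
  L0: [42]
  root=42
After append 50 (leaves=[42, 50]):
  L0: [42, 50]
  L1: h(42,50)=(42*31+50)%997=355 -> [355]
  root=355
After append 56 (leaves=[42, 50, 56]):
  L0: [42, 50, 56]
  L1: h(42,50)=(42*31+50)%997=355 h(56,56)=(56*31+56)%997=795 -> [355, 795]
  L2: h(355,795)=(355*31+795)%997=833 -> [833]
  root=833
After append 77 (leaves=[42, 50, 56, 77]):
  L0: [42, 50, 56, 77]
  L1: h(42,50)=(42*31+50)%997=355 h(56,77)=(56*31+77)%997=816 -> [355, 816]
  L2: h(355,816)=(355*31+816)%997=854 -> [854]
  root=854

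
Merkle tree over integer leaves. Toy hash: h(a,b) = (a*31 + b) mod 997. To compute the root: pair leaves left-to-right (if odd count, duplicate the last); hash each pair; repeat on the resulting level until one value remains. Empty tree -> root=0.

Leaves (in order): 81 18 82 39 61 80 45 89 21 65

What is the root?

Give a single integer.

L0: [81, 18, 82, 39, 61, 80, 45, 89, 21, 65]
L1: h(81,18)=(81*31+18)%997=535 h(82,39)=(82*31+39)%997=587 h(61,80)=(61*31+80)%997=974 h(45,89)=(45*31+89)%997=487 h(21,65)=(21*31+65)%997=716 -> [535, 587, 974, 487, 716]
L2: h(535,587)=(535*31+587)%997=223 h(974,487)=(974*31+487)%997=771 h(716,716)=(716*31+716)%997=978 -> [223, 771, 978]
L3: h(223,771)=(223*31+771)%997=705 h(978,978)=(978*31+978)%997=389 -> [705, 389]
L4: h(705,389)=(705*31+389)%997=310 -> [310]

Answer: 310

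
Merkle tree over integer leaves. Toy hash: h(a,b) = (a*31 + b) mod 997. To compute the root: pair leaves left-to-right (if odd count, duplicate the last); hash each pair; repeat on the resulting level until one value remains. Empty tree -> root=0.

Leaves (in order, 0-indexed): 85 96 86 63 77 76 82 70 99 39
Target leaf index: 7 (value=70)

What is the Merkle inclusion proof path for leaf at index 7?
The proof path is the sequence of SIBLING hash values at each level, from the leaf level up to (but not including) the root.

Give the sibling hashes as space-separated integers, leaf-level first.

Answer: 82 469 651 168

Derivation:
L0 (leaves): [85, 96, 86, 63, 77, 76, 82, 70, 99, 39], target index=7
L1: h(85,96)=(85*31+96)%997=737 [pair 0] h(86,63)=(86*31+63)%997=735 [pair 1] h(77,76)=(77*31+76)%997=469 [pair 2] h(82,70)=(82*31+70)%997=618 [pair 3] h(99,39)=(99*31+39)%997=117 [pair 4] -> [737, 735, 469, 618, 117]
  Sibling for proof at L0: 82
L2: h(737,735)=(737*31+735)%997=651 [pair 0] h(469,618)=(469*31+618)%997=202 [pair 1] h(117,117)=(117*31+117)%997=753 [pair 2] -> [651, 202, 753]
  Sibling for proof at L1: 469
L3: h(651,202)=(651*31+202)%997=443 [pair 0] h(753,753)=(753*31+753)%997=168 [pair 1] -> [443, 168]
  Sibling for proof at L2: 651
L4: h(443,168)=(443*31+168)%997=940 [pair 0] -> [940]
  Sibling for proof at L3: 168
Root: 940
Proof path (sibling hashes from leaf to root): [82, 469, 651, 168]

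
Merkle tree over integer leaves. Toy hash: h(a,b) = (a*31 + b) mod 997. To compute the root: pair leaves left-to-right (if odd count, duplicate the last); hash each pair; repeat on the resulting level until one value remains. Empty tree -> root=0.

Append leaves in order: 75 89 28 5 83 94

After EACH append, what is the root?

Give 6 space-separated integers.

After append 75 (leaves=[75]):
  L0: [75]
  root=75
After append 89 (leaves=[75, 89]):
  L0: [75, 89]
  L1: h(75,89)=(75*31+89)%997=420 -> [420]
  root=420
After append 28 (leaves=[75, 89, 28]):
  L0: [75, 89, 28]
  L1: h(75,89)=(75*31+89)%997=420 h(28,28)=(28*31+28)%997=896 -> [420, 896]
  L2: h(420,896)=(420*31+896)%997=955 -> [955]
  root=955
After append 5 (leaves=[75, 89, 28, 5]):
  L0: [75, 89, 28, 5]
  L1: h(75,89)=(75*31+89)%997=420 h(28,5)=(28*31+5)%997=873 -> [420, 873]
  L2: h(420,873)=(420*31+873)%997=932 -> [932]
  root=932
After append 83 (leaves=[75, 89, 28, 5, 83]):
  L0: [75, 89, 28, 5, 83]
  L1: h(75,89)=(75*31+89)%997=420 h(28,5)=(28*31+5)%997=873 h(83,83)=(83*31+83)%997=662 -> [420, 873, 662]
  L2: h(420,873)=(420*31+873)%997=932 h(662,662)=(662*31+662)%997=247 -> [932, 247]
  L3: h(932,247)=(932*31+247)%997=226 -> [226]
  root=226
After append 94 (leaves=[75, 89, 28, 5, 83, 94]):
  L0: [75, 89, 28, 5, 83, 94]
  L1: h(75,89)=(75*31+89)%997=420 h(28,5)=(28*31+5)%997=873 h(83,94)=(83*31+94)%997=673 -> [420, 873, 673]
  L2: h(420,873)=(420*31+873)%997=932 h(673,673)=(673*31+673)%997=599 -> [932, 599]
  L3: h(932,599)=(932*31+599)%997=578 -> [578]
  root=578

Answer: 75 420 955 932 226 578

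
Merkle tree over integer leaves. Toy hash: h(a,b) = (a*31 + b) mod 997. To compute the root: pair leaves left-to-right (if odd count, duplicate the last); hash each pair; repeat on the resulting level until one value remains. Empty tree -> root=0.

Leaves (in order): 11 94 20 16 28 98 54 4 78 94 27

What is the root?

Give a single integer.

L0: [11, 94, 20, 16, 28, 98, 54, 4, 78, 94, 27]
L1: h(11,94)=(11*31+94)%997=435 h(20,16)=(20*31+16)%997=636 h(28,98)=(28*31+98)%997=966 h(54,4)=(54*31+4)%997=681 h(78,94)=(78*31+94)%997=518 h(27,27)=(27*31+27)%997=864 -> [435, 636, 966, 681, 518, 864]
L2: h(435,636)=(435*31+636)%997=163 h(966,681)=(966*31+681)%997=717 h(518,864)=(518*31+864)%997=970 -> [163, 717, 970]
L3: h(163,717)=(163*31+717)%997=785 h(970,970)=(970*31+970)%997=133 -> [785, 133]
L4: h(785,133)=(785*31+133)%997=540 -> [540]

Answer: 540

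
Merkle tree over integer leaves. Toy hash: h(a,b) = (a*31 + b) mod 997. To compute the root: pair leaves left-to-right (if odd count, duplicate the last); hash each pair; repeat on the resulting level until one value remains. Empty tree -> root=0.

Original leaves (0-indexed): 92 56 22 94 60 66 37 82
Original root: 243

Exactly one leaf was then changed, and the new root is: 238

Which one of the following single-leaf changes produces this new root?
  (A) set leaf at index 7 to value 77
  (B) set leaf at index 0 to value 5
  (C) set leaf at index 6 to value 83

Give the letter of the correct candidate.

Answer: A

Derivation:
Original leaves: [92, 56, 22, 94, 60, 66, 37, 82]
Target new root: 238
Try each candidate change and compute the resulting root:
Candidate A: set leaf[7] = 77 -> leaves = [92, 56, 22, 94, 60, 66, 37, 77]
  L0: [92, 56, 22, 94, 60, 66, 37, 77]
  L1: h(92,56)=(92*31+56)%997=914 h(22,94)=(22*31+94)%997=776 h(60,66)=(60*31+66)%997=929 h(37,77)=(37*31+77)%997=227 -> [914, 776, 929, 227]
  L2: h(914,776)=(914*31+776)%997=197 h(929,227)=(929*31+227)%997=113 -> [197, 113]
  L3: h(197,113)=(197*31+113)%997=238 -> [238]
  root = 238 == target 238  ** MATCH **
Candidate B: set leaf[0] = 5 -> leaves = [5, 56, 22, 94, 60, 66, 37, 82]
  L0: [5, 56, 22, 94, 60, 66, 37, 82]
  L1: h(5,56)=(5*31+56)%997=211 h(22,94)=(22*31+94)%997=776 h(60,66)=(60*31+66)%997=929 h(37,82)=(37*31+82)%997=232 -> [211, 776, 929, 232]
  L2: h(211,776)=(211*31+776)%997=338 h(929,232)=(929*31+232)%997=118 -> [338, 118]
  L3: h(338,118)=(338*31+118)%997=626 -> [626]
  root = 626 != target 238
Candidate C: set leaf[6] = 83 -> leaves = [92, 56, 22, 94, 60, 66, 83, 82]
  L0: [92, 56, 22, 94, 60, 66, 83, 82]
  L1: h(92,56)=(92*31+56)%997=914 h(22,94)=(22*31+94)%997=776 h(60,66)=(60*31+66)%997=929 h(83,82)=(83*31+82)%997=661 -> [914, 776, 929, 661]
  L2: h(914,776)=(914*31+776)%997=197 h(929,661)=(929*31+661)%997=547 -> [197, 547]
  L3: h(197,547)=(197*31+547)%997=672 -> [672]
  root = 672 != target 238
Candidate A produces the target root.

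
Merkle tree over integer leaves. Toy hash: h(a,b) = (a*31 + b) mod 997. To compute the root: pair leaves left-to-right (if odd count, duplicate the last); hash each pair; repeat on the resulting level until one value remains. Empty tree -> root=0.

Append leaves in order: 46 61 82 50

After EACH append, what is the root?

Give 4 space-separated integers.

After append 46 (leaves=[46]):
  L0: [46]
  root=46
After append 61 (leaves=[46, 61]):
  L0: [46, 61]
  L1: h(46,61)=(46*31+61)%997=490 -> [490]
  root=490
After append 82 (leaves=[46, 61, 82]):
  L0: [46, 61, 82]
  L1: h(46,61)=(46*31+61)%997=490 h(82,82)=(82*31+82)%997=630 -> [490, 630]
  L2: h(490,630)=(490*31+630)%997=865 -> [865]
  root=865
After append 50 (leaves=[46, 61, 82, 50]):
  L0: [46, 61, 82, 50]
  L1: h(46,61)=(46*31+61)%997=490 h(82,50)=(82*31+50)%997=598 -> [490, 598]
  L2: h(490,598)=(490*31+598)%997=833 -> [833]
  root=833

Answer: 46 490 865 833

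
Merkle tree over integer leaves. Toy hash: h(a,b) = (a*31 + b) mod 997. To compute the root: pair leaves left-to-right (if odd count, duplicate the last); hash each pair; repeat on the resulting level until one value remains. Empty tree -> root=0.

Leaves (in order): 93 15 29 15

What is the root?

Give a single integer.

L0: [93, 15, 29, 15]
L1: h(93,15)=(93*31+15)%997=904 h(29,15)=(29*31+15)%997=914 -> [904, 914]
L2: h(904,914)=(904*31+914)%997=25 -> [25]

Answer: 25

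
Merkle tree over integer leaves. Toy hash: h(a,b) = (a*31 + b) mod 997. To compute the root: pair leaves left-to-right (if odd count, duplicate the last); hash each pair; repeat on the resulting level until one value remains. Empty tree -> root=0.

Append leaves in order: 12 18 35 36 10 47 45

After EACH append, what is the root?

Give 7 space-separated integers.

Answer: 12 390 249 250 44 231 317

Derivation:
After append 12 (leaves=[12]):
  L0: [12]
  root=12
After append 18 (leaves=[12, 18]):
  L0: [12, 18]
  L1: h(12,18)=(12*31+18)%997=390 -> [390]
  root=390
After append 35 (leaves=[12, 18, 35]):
  L0: [12, 18, 35]
  L1: h(12,18)=(12*31+18)%997=390 h(35,35)=(35*31+35)%997=123 -> [390, 123]
  L2: h(390,123)=(390*31+123)%997=249 -> [249]
  root=249
After append 36 (leaves=[12, 18, 35, 36]):
  L0: [12, 18, 35, 36]
  L1: h(12,18)=(12*31+18)%997=390 h(35,36)=(35*31+36)%997=124 -> [390, 124]
  L2: h(390,124)=(390*31+124)%997=250 -> [250]
  root=250
After append 10 (leaves=[12, 18, 35, 36, 10]):
  L0: [12, 18, 35, 36, 10]
  L1: h(12,18)=(12*31+18)%997=390 h(35,36)=(35*31+36)%997=124 h(10,10)=(10*31+10)%997=320 -> [390, 124, 320]
  L2: h(390,124)=(390*31+124)%997=250 h(320,320)=(320*31+320)%997=270 -> [250, 270]
  L3: h(250,270)=(250*31+270)%997=44 -> [44]
  root=44
After append 47 (leaves=[12, 18, 35, 36, 10, 47]):
  L0: [12, 18, 35, 36, 10, 47]
  L1: h(12,18)=(12*31+18)%997=390 h(35,36)=(35*31+36)%997=124 h(10,47)=(10*31+47)%997=357 -> [390, 124, 357]
  L2: h(390,124)=(390*31+124)%997=250 h(357,357)=(357*31+357)%997=457 -> [250, 457]
  L3: h(250,457)=(250*31+457)%997=231 -> [231]
  root=231
After append 45 (leaves=[12, 18, 35, 36, 10, 47, 45]):
  L0: [12, 18, 35, 36, 10, 47, 45]
  L1: h(12,18)=(12*31+18)%997=390 h(35,36)=(35*31+36)%997=124 h(10,47)=(10*31+47)%997=357 h(45,45)=(45*31+45)%997=443 -> [390, 124, 357, 443]
  L2: h(390,124)=(390*31+124)%997=250 h(357,443)=(357*31+443)%997=543 -> [250, 543]
  L3: h(250,543)=(250*31+543)%997=317 -> [317]
  root=317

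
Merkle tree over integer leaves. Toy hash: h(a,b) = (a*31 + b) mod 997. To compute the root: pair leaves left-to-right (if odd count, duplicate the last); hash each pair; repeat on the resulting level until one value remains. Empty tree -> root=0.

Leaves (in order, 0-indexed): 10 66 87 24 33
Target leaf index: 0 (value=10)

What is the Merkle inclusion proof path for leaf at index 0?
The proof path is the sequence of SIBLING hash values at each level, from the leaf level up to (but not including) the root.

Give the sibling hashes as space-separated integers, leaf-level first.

L0 (leaves): [10, 66, 87, 24, 33], target index=0
L1: h(10,66)=(10*31+66)%997=376 [pair 0] h(87,24)=(87*31+24)%997=727 [pair 1] h(33,33)=(33*31+33)%997=59 [pair 2] -> [376, 727, 59]
  Sibling for proof at L0: 66
L2: h(376,727)=(376*31+727)%997=419 [pair 0] h(59,59)=(59*31+59)%997=891 [pair 1] -> [419, 891]
  Sibling for proof at L1: 727
L3: h(419,891)=(419*31+891)%997=919 [pair 0] -> [919]
  Sibling for proof at L2: 891
Root: 919
Proof path (sibling hashes from leaf to root): [66, 727, 891]

Answer: 66 727 891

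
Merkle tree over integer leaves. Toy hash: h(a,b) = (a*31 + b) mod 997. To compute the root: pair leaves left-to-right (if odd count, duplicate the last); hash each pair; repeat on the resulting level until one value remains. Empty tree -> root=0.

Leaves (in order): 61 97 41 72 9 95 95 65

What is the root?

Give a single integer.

Answer: 621

Derivation:
L0: [61, 97, 41, 72, 9, 95, 95, 65]
L1: h(61,97)=(61*31+97)%997=991 h(41,72)=(41*31+72)%997=346 h(9,95)=(9*31+95)%997=374 h(95,65)=(95*31+65)%997=19 -> [991, 346, 374, 19]
L2: h(991,346)=(991*31+346)%997=160 h(374,19)=(374*31+19)%997=646 -> [160, 646]
L3: h(160,646)=(160*31+646)%997=621 -> [621]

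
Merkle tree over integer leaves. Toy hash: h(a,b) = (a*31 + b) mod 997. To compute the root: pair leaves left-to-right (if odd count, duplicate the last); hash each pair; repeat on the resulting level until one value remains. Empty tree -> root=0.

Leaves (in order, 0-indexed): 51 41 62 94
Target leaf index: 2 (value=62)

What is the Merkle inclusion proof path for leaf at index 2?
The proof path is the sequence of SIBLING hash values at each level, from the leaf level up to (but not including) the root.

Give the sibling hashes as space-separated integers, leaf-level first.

L0 (leaves): [51, 41, 62, 94], target index=2
L1: h(51,41)=(51*31+41)%997=625 [pair 0] h(62,94)=(62*31+94)%997=22 [pair 1] -> [625, 22]
  Sibling for proof at L0: 94
L2: h(625,22)=(625*31+22)%997=454 [pair 0] -> [454]
  Sibling for proof at L1: 625
Root: 454
Proof path (sibling hashes from leaf to root): [94, 625]

Answer: 94 625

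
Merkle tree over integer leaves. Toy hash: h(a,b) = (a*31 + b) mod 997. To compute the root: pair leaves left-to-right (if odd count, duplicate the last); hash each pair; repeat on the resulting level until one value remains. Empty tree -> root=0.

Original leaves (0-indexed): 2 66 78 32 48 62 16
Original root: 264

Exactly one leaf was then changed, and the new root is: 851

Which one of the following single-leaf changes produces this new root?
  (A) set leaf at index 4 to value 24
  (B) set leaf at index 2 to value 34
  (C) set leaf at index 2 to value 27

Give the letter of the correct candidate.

Original leaves: [2, 66, 78, 32, 48, 62, 16]
Target new root: 851
Try each candidate change and compute the resulting root:
Candidate A: set leaf[4] = 24 -> leaves = [2, 66, 78, 32, 24, 62, 16]
  L0: [2, 66, 78, 32, 24, 62, 16]
  L1: h(2,66)=(2*31+66)%997=128 h(78,32)=(78*31+32)%997=456 h(24,62)=(24*31+62)%997=806 h(16,16)=(16*31+16)%997=512 -> [128, 456, 806, 512]
  L2: h(128,456)=(128*31+456)%997=436 h(806,512)=(806*31+512)%997=573 -> [436, 573]
  L3: h(436,573)=(436*31+573)%997=131 -> [131]
  root = 131 != target 851
Candidate B: set leaf[2] = 34 -> leaves = [2, 66, 34, 32, 48, 62, 16]
  L0: [2, 66, 34, 32, 48, 62, 16]
  L1: h(2,66)=(2*31+66)%997=128 h(34,32)=(34*31+32)%997=89 h(48,62)=(48*31+62)%997=553 h(16,16)=(16*31+16)%997=512 -> [128, 89, 553, 512]
  L2: h(128,89)=(128*31+89)%997=69 h(553,512)=(553*31+512)%997=706 -> [69, 706]
  L3: h(69,706)=(69*31+706)%997=851 -> [851]
  root = 851 == target 851  ** MATCH **
Candidate C: set leaf[2] = 27 -> leaves = [2, 66, 27, 32, 48, 62, 16]
  L0: [2, 66, 27, 32, 48, 62, 16]
  L1: h(2,66)=(2*31+66)%997=128 h(27,32)=(27*31+32)%997=869 h(48,62)=(48*31+62)%997=553 h(16,16)=(16*31+16)%997=512 -> [128, 869, 553, 512]
  L2: h(128,869)=(128*31+869)%997=849 h(553,512)=(553*31+512)%997=706 -> [849, 706]
  L3: h(849,706)=(849*31+706)%997=106 -> [106]
  root = 106 != target 851
Candidate B produces the target root.

Answer: B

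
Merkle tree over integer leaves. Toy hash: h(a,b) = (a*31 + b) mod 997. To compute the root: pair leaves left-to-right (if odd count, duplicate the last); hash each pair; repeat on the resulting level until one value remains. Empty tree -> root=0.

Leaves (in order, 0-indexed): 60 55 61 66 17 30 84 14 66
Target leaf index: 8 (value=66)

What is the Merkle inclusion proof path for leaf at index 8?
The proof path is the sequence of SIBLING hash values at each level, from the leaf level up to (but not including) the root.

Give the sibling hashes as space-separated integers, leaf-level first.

L0 (leaves): [60, 55, 61, 66, 17, 30, 84, 14, 66], target index=8
L1: h(60,55)=(60*31+55)%997=918 [pair 0] h(61,66)=(61*31+66)%997=960 [pair 1] h(17,30)=(17*31+30)%997=557 [pair 2] h(84,14)=(84*31+14)%997=624 [pair 3] h(66,66)=(66*31+66)%997=118 [pair 4] -> [918, 960, 557, 624, 118]
  Sibling for proof at L0: 66
L2: h(918,960)=(918*31+960)%997=505 [pair 0] h(557,624)=(557*31+624)%997=942 [pair 1] h(118,118)=(118*31+118)%997=785 [pair 2] -> [505, 942, 785]
  Sibling for proof at L1: 118
L3: h(505,942)=(505*31+942)%997=645 [pair 0] h(785,785)=(785*31+785)%997=195 [pair 1] -> [645, 195]
  Sibling for proof at L2: 785
L4: h(645,195)=(645*31+195)%997=250 [pair 0] -> [250]
  Sibling for proof at L3: 645
Root: 250
Proof path (sibling hashes from leaf to root): [66, 118, 785, 645]

Answer: 66 118 785 645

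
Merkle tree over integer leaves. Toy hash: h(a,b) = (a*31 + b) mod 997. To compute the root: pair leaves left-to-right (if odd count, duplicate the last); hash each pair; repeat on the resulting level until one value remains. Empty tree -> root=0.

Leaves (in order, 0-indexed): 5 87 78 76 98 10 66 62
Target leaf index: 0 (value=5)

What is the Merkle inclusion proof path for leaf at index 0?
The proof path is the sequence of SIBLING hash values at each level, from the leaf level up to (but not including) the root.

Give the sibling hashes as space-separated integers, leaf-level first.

L0 (leaves): [5, 87, 78, 76, 98, 10, 66, 62], target index=0
L1: h(5,87)=(5*31+87)%997=242 [pair 0] h(78,76)=(78*31+76)%997=500 [pair 1] h(98,10)=(98*31+10)%997=57 [pair 2] h(66,62)=(66*31+62)%997=114 [pair 3] -> [242, 500, 57, 114]
  Sibling for proof at L0: 87
L2: h(242,500)=(242*31+500)%997=26 [pair 0] h(57,114)=(57*31+114)%997=884 [pair 1] -> [26, 884]
  Sibling for proof at L1: 500
L3: h(26,884)=(26*31+884)%997=693 [pair 0] -> [693]
  Sibling for proof at L2: 884
Root: 693
Proof path (sibling hashes from leaf to root): [87, 500, 884]

Answer: 87 500 884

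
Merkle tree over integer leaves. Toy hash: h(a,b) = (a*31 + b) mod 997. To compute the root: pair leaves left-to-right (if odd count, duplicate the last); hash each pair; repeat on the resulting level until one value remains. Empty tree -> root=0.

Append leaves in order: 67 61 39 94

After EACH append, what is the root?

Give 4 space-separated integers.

Answer: 67 144 727 782

Derivation:
After append 67 (leaves=[67]):
  L0: [67]
  root=67
After append 61 (leaves=[67, 61]):
  L0: [67, 61]
  L1: h(67,61)=(67*31+61)%997=144 -> [144]
  root=144
After append 39 (leaves=[67, 61, 39]):
  L0: [67, 61, 39]
  L1: h(67,61)=(67*31+61)%997=144 h(39,39)=(39*31+39)%997=251 -> [144, 251]
  L2: h(144,251)=(144*31+251)%997=727 -> [727]
  root=727
After append 94 (leaves=[67, 61, 39, 94]):
  L0: [67, 61, 39, 94]
  L1: h(67,61)=(67*31+61)%997=144 h(39,94)=(39*31+94)%997=306 -> [144, 306]
  L2: h(144,306)=(144*31+306)%997=782 -> [782]
  root=782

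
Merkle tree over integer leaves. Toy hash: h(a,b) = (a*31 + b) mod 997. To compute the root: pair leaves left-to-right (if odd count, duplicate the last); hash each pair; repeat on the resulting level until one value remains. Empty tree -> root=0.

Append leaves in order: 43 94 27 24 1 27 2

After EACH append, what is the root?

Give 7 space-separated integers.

Answer: 43 430 236 233 271 106 112

Derivation:
After append 43 (leaves=[43]):
  L0: [43]
  root=43
After append 94 (leaves=[43, 94]):
  L0: [43, 94]
  L1: h(43,94)=(43*31+94)%997=430 -> [430]
  root=430
After append 27 (leaves=[43, 94, 27]):
  L0: [43, 94, 27]
  L1: h(43,94)=(43*31+94)%997=430 h(27,27)=(27*31+27)%997=864 -> [430, 864]
  L2: h(430,864)=(430*31+864)%997=236 -> [236]
  root=236
After append 24 (leaves=[43, 94, 27, 24]):
  L0: [43, 94, 27, 24]
  L1: h(43,94)=(43*31+94)%997=430 h(27,24)=(27*31+24)%997=861 -> [430, 861]
  L2: h(430,861)=(430*31+861)%997=233 -> [233]
  root=233
After append 1 (leaves=[43, 94, 27, 24, 1]):
  L0: [43, 94, 27, 24, 1]
  L1: h(43,94)=(43*31+94)%997=430 h(27,24)=(27*31+24)%997=861 h(1,1)=(1*31+1)%997=32 -> [430, 861, 32]
  L2: h(430,861)=(430*31+861)%997=233 h(32,32)=(32*31+32)%997=27 -> [233, 27]
  L3: h(233,27)=(233*31+27)%997=271 -> [271]
  root=271
After append 27 (leaves=[43, 94, 27, 24, 1, 27]):
  L0: [43, 94, 27, 24, 1, 27]
  L1: h(43,94)=(43*31+94)%997=430 h(27,24)=(27*31+24)%997=861 h(1,27)=(1*31+27)%997=58 -> [430, 861, 58]
  L2: h(430,861)=(430*31+861)%997=233 h(58,58)=(58*31+58)%997=859 -> [233, 859]
  L3: h(233,859)=(233*31+859)%997=106 -> [106]
  root=106
After append 2 (leaves=[43, 94, 27, 24, 1, 27, 2]):
  L0: [43, 94, 27, 24, 1, 27, 2]
  L1: h(43,94)=(43*31+94)%997=430 h(27,24)=(27*31+24)%997=861 h(1,27)=(1*31+27)%997=58 h(2,2)=(2*31+2)%997=64 -> [430, 861, 58, 64]
  L2: h(430,861)=(430*31+861)%997=233 h(58,64)=(58*31+64)%997=865 -> [233, 865]
  L3: h(233,865)=(233*31+865)%997=112 -> [112]
  root=112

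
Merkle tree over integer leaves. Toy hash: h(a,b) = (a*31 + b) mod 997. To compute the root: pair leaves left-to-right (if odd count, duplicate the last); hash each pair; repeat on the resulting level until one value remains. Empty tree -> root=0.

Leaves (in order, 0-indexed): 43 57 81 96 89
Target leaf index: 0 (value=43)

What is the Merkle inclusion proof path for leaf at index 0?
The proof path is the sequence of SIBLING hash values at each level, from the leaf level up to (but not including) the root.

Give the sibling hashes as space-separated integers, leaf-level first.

Answer: 57 613 409

Derivation:
L0 (leaves): [43, 57, 81, 96, 89], target index=0
L1: h(43,57)=(43*31+57)%997=393 [pair 0] h(81,96)=(81*31+96)%997=613 [pair 1] h(89,89)=(89*31+89)%997=854 [pair 2] -> [393, 613, 854]
  Sibling for proof at L0: 57
L2: h(393,613)=(393*31+613)%997=832 [pair 0] h(854,854)=(854*31+854)%997=409 [pair 1] -> [832, 409]
  Sibling for proof at L1: 613
L3: h(832,409)=(832*31+409)%997=279 [pair 0] -> [279]
  Sibling for proof at L2: 409
Root: 279
Proof path (sibling hashes from leaf to root): [57, 613, 409]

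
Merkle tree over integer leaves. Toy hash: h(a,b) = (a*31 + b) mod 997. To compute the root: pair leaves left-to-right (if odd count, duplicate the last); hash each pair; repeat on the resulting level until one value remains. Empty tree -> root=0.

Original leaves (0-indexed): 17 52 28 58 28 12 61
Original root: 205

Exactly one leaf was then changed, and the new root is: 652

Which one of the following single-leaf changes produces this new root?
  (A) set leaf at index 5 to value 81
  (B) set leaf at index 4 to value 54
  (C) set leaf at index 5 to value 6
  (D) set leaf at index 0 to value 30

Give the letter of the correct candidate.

Original leaves: [17, 52, 28, 58, 28, 12, 61]
Target new root: 652
Try each candidate change and compute the resulting root:
Candidate A: set leaf[5] = 81 -> leaves = [17, 52, 28, 58, 28, 81, 61]
  L0: [17, 52, 28, 58, 28, 81, 61]
  L1: h(17,52)=(17*31+52)%997=579 h(28,58)=(28*31+58)%997=926 h(28,81)=(28*31+81)%997=949 h(61,61)=(61*31+61)%997=955 -> [579, 926, 949, 955]
  L2: h(579,926)=(579*31+926)%997=929 h(949,955)=(949*31+955)%997=464 -> [929, 464]
  L3: h(929,464)=(929*31+464)%997=350 -> [350]
  root = 350 != target 652
Candidate B: set leaf[4] = 54 -> leaves = [17, 52, 28, 58, 54, 12, 61]
  L0: [17, 52, 28, 58, 54, 12, 61]
  L1: h(17,52)=(17*31+52)%997=579 h(28,58)=(28*31+58)%997=926 h(54,12)=(54*31+12)%997=689 h(61,61)=(61*31+61)%997=955 -> [579, 926, 689, 955]
  L2: h(579,926)=(579*31+926)%997=929 h(689,955)=(689*31+955)%997=380 -> [929, 380]
  L3: h(929,380)=(929*31+380)%997=266 -> [266]
  root = 266 != target 652
Candidate C: set leaf[5] = 6 -> leaves = [17, 52, 28, 58, 28, 6, 61]
  L0: [17, 52, 28, 58, 28, 6, 61]
  L1: h(17,52)=(17*31+52)%997=579 h(28,58)=(28*31+58)%997=926 h(28,6)=(28*31+6)%997=874 h(61,61)=(61*31+61)%997=955 -> [579, 926, 874, 955]
  L2: h(579,926)=(579*31+926)%997=929 h(874,955)=(874*31+955)%997=133 -> [929, 133]
  L3: h(929,133)=(929*31+133)%997=19 -> [19]
  root = 19 != target 652
Candidate D: set leaf[0] = 30 -> leaves = [30, 52, 28, 58, 28, 12, 61]
  L0: [30, 52, 28, 58, 28, 12, 61]
  L1: h(30,52)=(30*31+52)%997=982 h(28,58)=(28*31+58)%997=926 h(28,12)=(28*31+12)%997=880 h(61,61)=(61*31+61)%997=955 -> [982, 926, 880, 955]
  L2: h(982,926)=(982*31+926)%997=461 h(880,955)=(880*31+955)%997=319 -> [461, 319]
  L3: h(461,319)=(461*31+319)%997=652 -> [652]
  root = 652 == target 652  ** MATCH **
Candidate D produces the target root.

Answer: D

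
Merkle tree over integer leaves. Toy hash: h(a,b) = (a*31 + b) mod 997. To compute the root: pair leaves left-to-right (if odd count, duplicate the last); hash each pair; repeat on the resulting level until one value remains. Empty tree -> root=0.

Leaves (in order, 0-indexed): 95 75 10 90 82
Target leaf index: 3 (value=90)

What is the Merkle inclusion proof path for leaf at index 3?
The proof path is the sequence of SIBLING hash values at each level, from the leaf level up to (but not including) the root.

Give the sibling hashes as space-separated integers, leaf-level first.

Answer: 10 29 220

Derivation:
L0 (leaves): [95, 75, 10, 90, 82], target index=3
L1: h(95,75)=(95*31+75)%997=29 [pair 0] h(10,90)=(10*31+90)%997=400 [pair 1] h(82,82)=(82*31+82)%997=630 [pair 2] -> [29, 400, 630]
  Sibling for proof at L0: 10
L2: h(29,400)=(29*31+400)%997=302 [pair 0] h(630,630)=(630*31+630)%997=220 [pair 1] -> [302, 220]
  Sibling for proof at L1: 29
L3: h(302,220)=(302*31+220)%997=609 [pair 0] -> [609]
  Sibling for proof at L2: 220
Root: 609
Proof path (sibling hashes from leaf to root): [10, 29, 220]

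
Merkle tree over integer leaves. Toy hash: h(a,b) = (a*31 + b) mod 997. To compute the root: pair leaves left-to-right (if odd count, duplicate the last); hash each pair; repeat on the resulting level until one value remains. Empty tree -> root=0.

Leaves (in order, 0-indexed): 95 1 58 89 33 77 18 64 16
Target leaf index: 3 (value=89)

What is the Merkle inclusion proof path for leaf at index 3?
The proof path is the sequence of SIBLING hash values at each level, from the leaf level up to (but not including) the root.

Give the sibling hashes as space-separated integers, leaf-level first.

Answer: 58 952 824 863

Derivation:
L0 (leaves): [95, 1, 58, 89, 33, 77, 18, 64, 16], target index=3
L1: h(95,1)=(95*31+1)%997=952 [pair 0] h(58,89)=(58*31+89)%997=890 [pair 1] h(33,77)=(33*31+77)%997=103 [pair 2] h(18,64)=(18*31+64)%997=622 [pair 3] h(16,16)=(16*31+16)%997=512 [pair 4] -> [952, 890, 103, 622, 512]
  Sibling for proof at L0: 58
L2: h(952,890)=(952*31+890)%997=492 [pair 0] h(103,622)=(103*31+622)%997=824 [pair 1] h(512,512)=(512*31+512)%997=432 [pair 2] -> [492, 824, 432]
  Sibling for proof at L1: 952
L3: h(492,824)=(492*31+824)%997=124 [pair 0] h(432,432)=(432*31+432)%997=863 [pair 1] -> [124, 863]
  Sibling for proof at L2: 824
L4: h(124,863)=(124*31+863)%997=719 [pair 0] -> [719]
  Sibling for proof at L3: 863
Root: 719
Proof path (sibling hashes from leaf to root): [58, 952, 824, 863]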